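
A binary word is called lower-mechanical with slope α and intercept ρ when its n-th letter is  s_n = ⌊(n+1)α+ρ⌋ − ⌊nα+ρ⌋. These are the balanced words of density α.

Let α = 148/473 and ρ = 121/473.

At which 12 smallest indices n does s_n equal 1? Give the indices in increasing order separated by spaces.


2 5 8 11 15 18 21 24 27 31 34 37

n=0: ⌊269/473⌋−⌊121/473⌋ = 0−0 = 0
n=1: ⌊417/473⌋−⌊269/473⌋ = 0−0 = 0
n=2: ⌊565/473⌋−⌊417/473⌋ = 1−0 = 1  ← one
n=3: ⌊713/473⌋−⌊565/473⌋ = 1−1 = 0
n=4: ⌊861/473⌋−⌊713/473⌋ = 1−1 = 0
n=5: ⌊1009/473⌋−⌊861/473⌋ = 2−1 = 1  ← one
n=6: ⌊1157/473⌋−⌊1009/473⌋ = 2−2 = 0
n=7: ⌊1305/473⌋−⌊1157/473⌋ = 2−2 = 0
n=8: ⌊1453/473⌋−⌊1305/473⌋ = 3−2 = 1  ← one
n=9: ⌊1601/473⌋−⌊1453/473⌋ = 3−3 = 0
n=10: ⌊1749/473⌋−⌊1601/473⌋ = 3−3 = 0
n=11: ⌊1897/473⌋−⌊1749/473⌋ = 4−3 = 1  ← one
n=12: ⌊2045/473⌋−⌊1897/473⌋ = 4−4 = 0
n=13: ⌊2193/473⌋−⌊2045/473⌋ = 4−4 = 0
n=14: ⌊2341/473⌋−⌊2193/473⌋ = 4−4 = 0
n=15: ⌊2489/473⌋−⌊2341/473⌋ = 5−4 = 1  ← one
n=16: ⌊2637/473⌋−⌊2489/473⌋ = 5−5 = 0
n=17: ⌊2785/473⌋−⌊2637/473⌋ = 5−5 = 0
n=18: ⌊2933/473⌋−⌊2785/473⌋ = 6−5 = 1  ← one
n=19: ⌊3081/473⌋−⌊2933/473⌋ = 6−6 = 0
n=20: ⌊3229/473⌋−⌊3081/473⌋ = 6−6 = 0
n=21: ⌊3377/473⌋−⌊3229/473⌋ = 7−6 = 1  ← one
n=22: ⌊3525/473⌋−⌊3377/473⌋ = 7−7 = 0
n=23: ⌊3673/473⌋−⌊3525/473⌋ = 7−7 = 0
n=24: ⌊3821/473⌋−⌊3673/473⌋ = 8−7 = 1  ← one
n=25: ⌊3969/473⌋−⌊3821/473⌋ = 8−8 = 0
n=26: ⌊4117/473⌋−⌊3969/473⌋ = 8−8 = 0
n=27: ⌊4265/473⌋−⌊4117/473⌋ = 9−8 = 1  ← one
n=28: ⌊4413/473⌋−⌊4265/473⌋ = 9−9 = 0
n=29: ⌊4561/473⌋−⌊4413/473⌋ = 9−9 = 0
n=30: ⌊4709/473⌋−⌊4561/473⌋ = 9−9 = 0
n=31: ⌊4857/473⌋−⌊4709/473⌋ = 10−9 = 1  ← one
n=32: ⌊5005/473⌋−⌊4857/473⌋ = 10−10 = 0
n=33: ⌊5153/473⌋−⌊5005/473⌋ = 10−10 = 0
n=34: ⌊5301/473⌋−⌊5153/473⌋ = 11−10 = 1  ← one
n=35: ⌊5449/473⌋−⌊5301/473⌋ = 11−11 = 0
n=36: ⌊5597/473⌋−⌊5449/473⌋ = 11−11 = 0
n=37: ⌊5745/473⌋−⌊5597/473⌋ = 12−11 = 1  ← one
positions of the first 12 ones: 2 5 8 11 15 18 21 24 27 31 34 37


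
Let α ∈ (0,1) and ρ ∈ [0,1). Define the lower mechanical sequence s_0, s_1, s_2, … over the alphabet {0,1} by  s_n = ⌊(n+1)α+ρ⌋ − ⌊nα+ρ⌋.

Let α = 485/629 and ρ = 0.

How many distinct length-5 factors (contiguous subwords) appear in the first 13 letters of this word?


5

t_n = ⌊(n·485)/629⌋ for n = 0 … 13:
  n=0…9: ⌊0/629⌋=0 ⌊485/629⌋=0 ⌊970/629⌋=1 ⌊1455/629⌋=2 ⌊1940/629⌋=3 ⌊2425/629⌋=3 ⌊2910/629⌋=4 ⌊3395/629⌋=5 ⌊3880/629⌋=6 ⌊4365/629⌋=6
  n=10…13: ⌊4850/629⌋=7 ⌊5335/629⌋=8 ⌊5820/629⌋=9 ⌊6305/629⌋=10
s_n = t_(n+1) − t_n for n = 0 … 12 gives
prefix = 0111011101111
slide a length-5 window over [0..4] … [8..12] (9 windows); first occurrence of each distinct factor:
  [  0..  4] 01110
  [  1..  5] 11101
  [  2..  6] 11011
  [  3..  7] 10111
  [  8.. 12] 01111
  (the other 4 windows repeat one of these)
distinct factors: {01110, 01111, 10111, 11011, 11101}
count = 5  (Sturmian bound for length 5 is 6)


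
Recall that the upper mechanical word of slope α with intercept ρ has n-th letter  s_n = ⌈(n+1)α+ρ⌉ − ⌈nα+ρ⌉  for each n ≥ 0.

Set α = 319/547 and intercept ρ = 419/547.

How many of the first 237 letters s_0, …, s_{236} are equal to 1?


138

#1s = Σ_{n=0}^{236} s_n = Σ_{n=0}^{236} (⌈(n+1)α+ρ⌉ − ⌈nα+ρ⌉)
the sum telescopes: every ⌈nα+ρ⌉ with 0 < n < 237 appears once with + and once with −, leaving ⌈237α+ρ⌉ − ⌈0·α+ρ⌉
237α + ρ = (237·319 + 419) / 547 = 76022/547
ρ = 419/547
⌈76022/547⌉ = 139,  ⌈419/547⌉ = 1
#1s = 139 − 1 = 138


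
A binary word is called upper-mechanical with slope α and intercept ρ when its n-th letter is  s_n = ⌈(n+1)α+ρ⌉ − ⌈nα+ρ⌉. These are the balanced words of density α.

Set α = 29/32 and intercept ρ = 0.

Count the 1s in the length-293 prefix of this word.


#1s = Σ_{n=0}^{292} s_n = Σ_{n=0}^{292} (⌈(n+1)α+ρ⌉ − ⌈nα+ρ⌉)
the sum telescopes: every ⌈nα+ρ⌉ with 0 < n < 293 appears once with + and once with −, leaving ⌈293α+ρ⌉ − ⌈0·α+ρ⌉
293α + ρ = (293·29) / 32 = 8497/32
ρ = 0/32
⌈8497/32⌉ = 266,  ⌈0/32⌉ = 0
#1s = 266 − 0 = 266

266


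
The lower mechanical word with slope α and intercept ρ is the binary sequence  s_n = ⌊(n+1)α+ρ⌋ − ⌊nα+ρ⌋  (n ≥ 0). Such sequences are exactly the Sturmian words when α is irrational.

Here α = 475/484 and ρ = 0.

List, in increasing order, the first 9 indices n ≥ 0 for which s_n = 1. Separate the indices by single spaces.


n=0: ⌊475/484⌋−⌊0/484⌋ = 0−0 = 0
n=1: ⌊950/484⌋−⌊475/484⌋ = 1−0 = 1  ← one
n=2: ⌊1425/484⌋−⌊950/484⌋ = 2−1 = 1  ← one
n=3: ⌊1900/484⌋−⌊1425/484⌋ = 3−2 = 1  ← one
n=4: ⌊2375/484⌋−⌊1900/484⌋ = 4−3 = 1  ← one
n=5: ⌊2850/484⌋−⌊2375/484⌋ = 5−4 = 1  ← one
n=6: ⌊3325/484⌋−⌊2850/484⌋ = 6−5 = 1  ← one
n=7: ⌊3800/484⌋−⌊3325/484⌋ = 7−6 = 1  ← one
n=8: ⌊4275/484⌋−⌊3800/484⌋ = 8−7 = 1  ← one
n=9: ⌊4750/484⌋−⌊4275/484⌋ = 9−8 = 1  ← one
positions of the first 9 ones: 1 2 3 4 5 6 7 8 9

1 2 3 4 5 6 7 8 9


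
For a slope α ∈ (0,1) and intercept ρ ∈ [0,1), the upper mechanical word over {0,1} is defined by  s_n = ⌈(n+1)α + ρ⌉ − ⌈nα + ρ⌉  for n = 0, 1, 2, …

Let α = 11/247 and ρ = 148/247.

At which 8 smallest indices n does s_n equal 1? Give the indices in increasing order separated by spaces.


9 31 53 76 98 121 143 166

n=0: ⌈159/247⌉−⌈148/247⌉ = 1−1 = 0
n=1: ⌈170/247⌉−⌈159/247⌉ = 1−1 = 0
  …
n=9: ⌈258/247⌉−⌈247/247⌉ = 2−1 = 1  ← one
n=10: ⌈269/247⌉−⌈258/247⌉ = 2−2 = 0
n=11: ⌈280/247⌉−⌈269/247⌉ = 2−2 = 0
  …
n=31: ⌈500/247⌉−⌈489/247⌉ = 3−2 = 1  ← one
n=32: ⌈511/247⌉−⌈500/247⌉ = 3−3 = 0
n=33: ⌈522/247⌉−⌈511/247⌉ = 3−3 = 0
  …
n=53: ⌈742/247⌉−⌈731/247⌉ = 4−3 = 1  ← one
n=54: ⌈753/247⌉−⌈742/247⌉ = 4−4 = 0
n=55: ⌈764/247⌉−⌈753/247⌉ = 4−4 = 0
  …
n=76: ⌈995/247⌉−⌈984/247⌉ = 5−4 = 1  ← one
n=77: ⌈1006/247⌉−⌈995/247⌉ = 5−5 = 0
n=78: ⌈1017/247⌉−⌈1006/247⌉ = 5−5 = 0
  …
n=98: ⌈1237/247⌉−⌈1226/247⌉ = 6−5 = 1  ← one
n=99: ⌈1248/247⌉−⌈1237/247⌉ = 6−6 = 0
n=100: ⌈1259/247⌉−⌈1248/247⌉ = 6−6 = 0
  …
n=121: ⌈1490/247⌉−⌈1479/247⌉ = 7−6 = 1  ← one
n=122: ⌈1501/247⌉−⌈1490/247⌉ = 7−7 = 0
n=123: ⌈1512/247⌉−⌈1501/247⌉ = 7−7 = 0
  …
n=143: ⌈1732/247⌉−⌈1721/247⌉ = 8−7 = 1  ← one
n=144: ⌈1743/247⌉−⌈1732/247⌉ = 8−8 = 0
n=145: ⌈1754/247⌉−⌈1743/247⌉ = 8−8 = 0
  …
n=166: ⌈1985/247⌉−⌈1974/247⌉ = 9−8 = 1  ← one
positions of the first 8 ones: 9 31 53 76 98 121 143 166


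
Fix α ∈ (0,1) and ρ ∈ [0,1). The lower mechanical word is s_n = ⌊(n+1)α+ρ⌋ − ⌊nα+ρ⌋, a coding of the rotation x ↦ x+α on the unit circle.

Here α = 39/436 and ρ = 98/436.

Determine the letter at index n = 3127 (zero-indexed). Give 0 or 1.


1

(n+1)α + ρ = (3128·39 + 98) / 436 = 122090/436
nα + ρ     = (3127·39 + 98) / 436 = 122051/436
⌊122090/436⌋ = 280,  ⌊122051/436⌋ = 279
s_{3127} = 280 − 279 = 1


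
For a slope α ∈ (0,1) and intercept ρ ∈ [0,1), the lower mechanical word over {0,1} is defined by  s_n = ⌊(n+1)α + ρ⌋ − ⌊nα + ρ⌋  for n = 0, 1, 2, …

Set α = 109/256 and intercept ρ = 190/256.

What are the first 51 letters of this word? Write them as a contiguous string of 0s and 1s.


n=0: ⌊(1·109+190)/256⌋ − ⌊(0·109+190)/256⌋ = ⌊299/256⌋ − ⌊190/256⌋ = 1 − 0 = 1
n=1: ⌊(2·109+190)/256⌋ − ⌊(1·109+190)/256⌋ = ⌊408/256⌋ − ⌊299/256⌋ = 1 − 1 = 0
n=2: ⌊(3·109+190)/256⌋ − ⌊(2·109+190)/256⌋ = ⌊517/256⌋ − ⌊408/256⌋ = 2 − 1 = 1
n=3: ⌊(4·109+190)/256⌋ − ⌊(3·109+190)/256⌋ = ⌊626/256⌋ − ⌊517/256⌋ = 2 − 2 = 0
n=4: ⌊(5·109+190)/256⌋ − ⌊(4·109+190)/256⌋ = ⌊735/256⌋ − ⌊626/256⌋ = 2 − 2 = 0
n=5: ⌊(6·109+190)/256⌋ − ⌊(5·109+190)/256⌋ = ⌊844/256⌋ − ⌊735/256⌋ = 3 − 2 = 1
n=6: ⌊(7·109+190)/256⌋ − ⌊(6·109+190)/256⌋ = ⌊953/256⌋ − ⌊844/256⌋ = 3 − 3 = 0
n=7: ⌊(8·109+190)/256⌋ − ⌊(7·109+190)/256⌋ = ⌊1062/256⌋ − ⌊953/256⌋ = 4 − 3 = 1
n=8: ⌊(9·109+190)/256⌋ − ⌊(8·109+190)/256⌋ = ⌊1171/256⌋ − ⌊1062/256⌋ = 4 − 4 = 0
n=9: ⌊(10·109+190)/256⌋ − ⌊(9·109+190)/256⌋ = ⌊1280/256⌋ − ⌊1171/256⌋ = 5 − 4 = 1
n=10: ⌊(11·109+190)/256⌋ − ⌊(10·109+190)/256⌋ = ⌊1389/256⌋ − ⌊1280/256⌋ = 5 − 5 = 0
n=11: ⌊(12·109+190)/256⌋ − ⌊(11·109+190)/256⌋ = ⌊1498/256⌋ − ⌊1389/256⌋ = 5 − 5 = 0
n=12: ⌊(13·109+190)/256⌋ − ⌊(12·109+190)/256⌋ = ⌊1607/256⌋ − ⌊1498/256⌋ = 6 − 5 = 1
n=13: ⌊(14·109+190)/256⌋ − ⌊(13·109+190)/256⌋ = ⌊1716/256⌋ − ⌊1607/256⌋ = 6 − 6 = 0
n=14: ⌊(15·109+190)/256⌋ − ⌊(14·109+190)/256⌋ = ⌊1825/256⌋ − ⌊1716/256⌋ = 7 − 6 = 1
n=15: ⌊(16·109+190)/256⌋ − ⌊(15·109+190)/256⌋ = ⌊1934/256⌋ − ⌊1825/256⌋ = 7 − 7 = 0
n=16: ⌊(17·109+190)/256⌋ − ⌊(16·109+190)/256⌋ = ⌊2043/256⌋ − ⌊1934/256⌋ = 7 − 7 = 0
n=17: ⌊(18·109+190)/256⌋ − ⌊(17·109+190)/256⌋ = ⌊2152/256⌋ − ⌊2043/256⌋ = 8 − 7 = 1
n=18: ⌊(19·109+190)/256⌋ − ⌊(18·109+190)/256⌋ = ⌊2261/256⌋ − ⌊2152/256⌋ = 8 − 8 = 0
n=19: ⌊(20·109+190)/256⌋ − ⌊(19·109+190)/256⌋ = ⌊2370/256⌋ − ⌊2261/256⌋ = 9 − 8 = 1
n=20: ⌊(21·109+190)/256⌋ − ⌊(20·109+190)/256⌋ = ⌊2479/256⌋ − ⌊2370/256⌋ = 9 − 9 = 0
n=21: ⌊(22·109+190)/256⌋ − ⌊(21·109+190)/256⌋ = ⌊2588/256⌋ − ⌊2479/256⌋ = 10 − 9 = 1
n=22: ⌊(23·109+190)/256⌋ − ⌊(22·109+190)/256⌋ = ⌊2697/256⌋ − ⌊2588/256⌋ = 10 − 10 = 0
n=23: ⌊(24·109+190)/256⌋ − ⌊(23·109+190)/256⌋ = ⌊2806/256⌋ − ⌊2697/256⌋ = 10 − 10 = 0
n=24: ⌊(25·109+190)/256⌋ − ⌊(24·109+190)/256⌋ = ⌊2915/256⌋ − ⌊2806/256⌋ = 11 − 10 = 1
n=25: ⌊(26·109+190)/256⌋ − ⌊(25·109+190)/256⌋ = ⌊3024/256⌋ − ⌊2915/256⌋ = 11 − 11 = 0
n=26: ⌊(27·109+190)/256⌋ − ⌊(26·109+190)/256⌋ = ⌊3133/256⌋ − ⌊3024/256⌋ = 12 − 11 = 1
n=27: ⌊(28·109+190)/256⌋ − ⌊(27·109+190)/256⌋ = ⌊3242/256⌋ − ⌊3133/256⌋ = 12 − 12 = 0
n=28: ⌊(29·109+190)/256⌋ − ⌊(28·109+190)/256⌋ = ⌊3351/256⌋ − ⌊3242/256⌋ = 13 − 12 = 1
n=29: ⌊(30·109+190)/256⌋ − ⌊(29·109+190)/256⌋ = ⌊3460/256⌋ − ⌊3351/256⌋ = 13 − 13 = 0
n=30: ⌊(31·109+190)/256⌋ − ⌊(30·109+190)/256⌋ = ⌊3569/256⌋ − ⌊3460/256⌋ = 13 − 13 = 0
n=31: ⌊(32·109+190)/256⌋ − ⌊(31·109+190)/256⌋ = ⌊3678/256⌋ − ⌊3569/256⌋ = 14 − 13 = 1
n=32: ⌊(33·109+190)/256⌋ − ⌊(32·109+190)/256⌋ = ⌊3787/256⌋ − ⌊3678/256⌋ = 14 − 14 = 0
n=33: ⌊(34·109+190)/256⌋ − ⌊(33·109+190)/256⌋ = ⌊3896/256⌋ − ⌊3787/256⌋ = 15 − 14 = 1
n=34: ⌊(35·109+190)/256⌋ − ⌊(34·109+190)/256⌋ = ⌊4005/256⌋ − ⌊3896/256⌋ = 15 − 15 = 0
n=35: ⌊(36·109+190)/256⌋ − ⌊(35·109+190)/256⌋ = ⌊4114/256⌋ − ⌊4005/256⌋ = 16 − 15 = 1
n=36: ⌊(37·109+190)/256⌋ − ⌊(36·109+190)/256⌋ = ⌊4223/256⌋ − ⌊4114/256⌋ = 16 − 16 = 0
n=37: ⌊(38·109+190)/256⌋ − ⌊(37·109+190)/256⌋ = ⌊4332/256⌋ − ⌊4223/256⌋ = 16 − 16 = 0
n=38: ⌊(39·109+190)/256⌋ − ⌊(38·109+190)/256⌋ = ⌊4441/256⌋ − ⌊4332/256⌋ = 17 − 16 = 1
n=39: ⌊(40·109+190)/256⌋ − ⌊(39·109+190)/256⌋ = ⌊4550/256⌋ − ⌊4441/256⌋ = 17 − 17 = 0
n=40: ⌊(41·109+190)/256⌋ − ⌊(40·109+190)/256⌋ = ⌊4659/256⌋ − ⌊4550/256⌋ = 18 − 17 = 1
n=41: ⌊(42·109+190)/256⌋ − ⌊(41·109+190)/256⌋ = ⌊4768/256⌋ − ⌊4659/256⌋ = 18 − 18 = 0
n=42: ⌊(43·109+190)/256⌋ − ⌊(42·109+190)/256⌋ = ⌊4877/256⌋ − ⌊4768/256⌋ = 19 − 18 = 1
n=43: ⌊(44·109+190)/256⌋ − ⌊(43·109+190)/256⌋ = ⌊4986/256⌋ − ⌊4877/256⌋ = 19 − 19 = 0
n=44: ⌊(45·109+190)/256⌋ − ⌊(44·109+190)/256⌋ = ⌊5095/256⌋ − ⌊4986/256⌋ = 19 − 19 = 0
n=45: ⌊(46·109+190)/256⌋ − ⌊(45·109+190)/256⌋ = ⌊5204/256⌋ − ⌊5095/256⌋ = 20 − 19 = 1
n=46: ⌊(47·109+190)/256⌋ − ⌊(46·109+190)/256⌋ = ⌊5313/256⌋ − ⌊5204/256⌋ = 20 − 20 = 0
n=47: ⌊(48·109+190)/256⌋ − ⌊(47·109+190)/256⌋ = ⌊5422/256⌋ − ⌊5313/256⌋ = 21 − 20 = 1
n=48: ⌊(49·109+190)/256⌋ − ⌊(48·109+190)/256⌋ = ⌊5531/256⌋ − ⌊5422/256⌋ = 21 − 21 = 0
n=49: ⌊(50·109+190)/256⌋ − ⌊(49·109+190)/256⌋ = ⌊5640/256⌋ − ⌊5531/256⌋ = 22 − 21 = 1
n=50: ⌊(51·109+190)/256⌋ − ⌊(50·109+190)/256⌋ = ⌊5749/256⌋ − ⌊5640/256⌋ = 22 − 22 = 0

101001010100101001010100101010010101001010100101010


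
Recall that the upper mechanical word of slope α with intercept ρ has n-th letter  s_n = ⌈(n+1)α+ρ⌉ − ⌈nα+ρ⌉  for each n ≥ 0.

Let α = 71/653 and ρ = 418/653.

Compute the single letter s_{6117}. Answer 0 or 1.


0

(n+1)α + ρ = (6118·71 + 418) / 653 = 434796/653
nα + ρ     = (6117·71 + 418) / 653 = 434725/653
⌈434796/653⌉ = 666,  ⌈434725/653⌉ = 666
s_{6117} = 666 − 666 = 0


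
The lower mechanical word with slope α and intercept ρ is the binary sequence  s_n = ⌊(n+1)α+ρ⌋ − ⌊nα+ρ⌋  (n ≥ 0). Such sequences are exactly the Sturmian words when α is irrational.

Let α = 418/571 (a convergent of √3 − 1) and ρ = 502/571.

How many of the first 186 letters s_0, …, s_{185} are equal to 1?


137

#1s = Σ_{n=0}^{185} s_n = Σ_{n=0}^{185} (⌊(n+1)α+ρ⌋ − ⌊nα+ρ⌋)
the sum telescopes: every ⌊nα+ρ⌋ with 0 < n < 186 appears once with + and once with −, leaving ⌊186α+ρ⌋ − ⌊0·α+ρ⌋
186α + ρ = (186·418 + 502) / 571 = 78250/571
ρ = 502/571
⌊78250/571⌋ = 137,  ⌊502/571⌋ = 0
#1s = 137 − 0 = 137


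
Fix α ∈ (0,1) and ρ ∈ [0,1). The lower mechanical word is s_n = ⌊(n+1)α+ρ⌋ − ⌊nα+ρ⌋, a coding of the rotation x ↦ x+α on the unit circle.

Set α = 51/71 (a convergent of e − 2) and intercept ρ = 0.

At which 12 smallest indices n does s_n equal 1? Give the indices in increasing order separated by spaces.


n=0: ⌊51/71⌋−⌊0/71⌋ = 0−0 = 0
n=1: ⌊102/71⌋−⌊51/71⌋ = 1−0 = 1  ← one
n=2: ⌊153/71⌋−⌊102/71⌋ = 2−1 = 1  ← one
n=3: ⌊204/71⌋−⌊153/71⌋ = 2−2 = 0
n=4: ⌊255/71⌋−⌊204/71⌋ = 3−2 = 1  ← one
n=5: ⌊306/71⌋−⌊255/71⌋ = 4−3 = 1  ← one
n=6: ⌊357/71⌋−⌊306/71⌋ = 5−4 = 1  ← one
n=7: ⌊408/71⌋−⌊357/71⌋ = 5−5 = 0
n=8: ⌊459/71⌋−⌊408/71⌋ = 6−5 = 1  ← one
n=9: ⌊510/71⌋−⌊459/71⌋ = 7−6 = 1  ← one
n=10: ⌊561/71⌋−⌊510/71⌋ = 7−7 = 0
n=11: ⌊612/71⌋−⌊561/71⌋ = 8−7 = 1  ← one
n=12: ⌊663/71⌋−⌊612/71⌋ = 9−8 = 1  ← one
n=13: ⌊714/71⌋−⌊663/71⌋ = 10−9 = 1  ← one
n=14: ⌊765/71⌋−⌊714/71⌋ = 10−10 = 0
n=15: ⌊816/71⌋−⌊765/71⌋ = 11−10 = 1  ← one
n=16: ⌊867/71⌋−⌊816/71⌋ = 12−11 = 1  ← one
positions of the first 12 ones: 1 2 4 5 6 8 9 11 12 13 15 16

1 2 4 5 6 8 9 11 12 13 15 16


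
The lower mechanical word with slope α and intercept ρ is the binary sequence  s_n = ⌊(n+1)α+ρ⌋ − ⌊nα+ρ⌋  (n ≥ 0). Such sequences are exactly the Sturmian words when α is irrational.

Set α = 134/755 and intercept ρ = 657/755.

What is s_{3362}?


0

(n+1)α + ρ = (3363·134 + 657) / 755 = 451299/755
nα + ρ     = (3362·134 + 657) / 755 = 451165/755
⌊451299/755⌋ = 597,  ⌊451165/755⌋ = 597
s_{3362} = 597 − 597 = 0


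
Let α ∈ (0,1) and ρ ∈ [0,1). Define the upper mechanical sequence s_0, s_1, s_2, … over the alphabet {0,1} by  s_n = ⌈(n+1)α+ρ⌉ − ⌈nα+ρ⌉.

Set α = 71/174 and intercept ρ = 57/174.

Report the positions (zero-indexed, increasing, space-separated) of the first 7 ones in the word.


n=0: ⌈128/174⌉−⌈57/174⌉ = 1−1 = 0
n=1: ⌈199/174⌉−⌈128/174⌉ = 2−1 = 1  ← one
n=2: ⌈270/174⌉−⌈199/174⌉ = 2−2 = 0
n=3: ⌈341/174⌉−⌈270/174⌉ = 2−2 = 0
n=4: ⌈412/174⌉−⌈341/174⌉ = 3−2 = 1  ← one
n=5: ⌈483/174⌉−⌈412/174⌉ = 3−3 = 0
n=6: ⌈554/174⌉−⌈483/174⌉ = 4−3 = 1  ← one
n=7: ⌈625/174⌉−⌈554/174⌉ = 4−4 = 0
n=8: ⌈696/174⌉−⌈625/174⌉ = 4−4 = 0
n=9: ⌈767/174⌉−⌈696/174⌉ = 5−4 = 1  ← one
n=10: ⌈838/174⌉−⌈767/174⌉ = 5−5 = 0
n=11: ⌈909/174⌉−⌈838/174⌉ = 6−5 = 1  ← one
n=12: ⌈980/174⌉−⌈909/174⌉ = 6−6 = 0
n=13: ⌈1051/174⌉−⌈980/174⌉ = 7−6 = 1  ← one
n=14: ⌈1122/174⌉−⌈1051/174⌉ = 7−7 = 0
n=15: ⌈1193/174⌉−⌈1122/174⌉ = 7−7 = 0
n=16: ⌈1264/174⌉−⌈1193/174⌉ = 8−7 = 1  ← one
positions of the first 7 ones: 1 4 6 9 11 13 16

1 4 6 9 11 13 16


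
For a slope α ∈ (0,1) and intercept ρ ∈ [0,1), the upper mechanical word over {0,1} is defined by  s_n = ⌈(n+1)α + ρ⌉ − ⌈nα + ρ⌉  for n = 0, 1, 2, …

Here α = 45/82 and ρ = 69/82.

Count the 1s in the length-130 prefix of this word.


72

#1s = Σ_{n=0}^{129} s_n = Σ_{n=0}^{129} (⌈(n+1)α+ρ⌉ − ⌈nα+ρ⌉)
the sum telescopes: every ⌈nα+ρ⌉ with 0 < n < 130 appears once with + and once with −, leaving ⌈130α+ρ⌉ − ⌈0·α+ρ⌉
130α + ρ = (130·45 + 69) / 82 = 5919/82
ρ = 69/82
⌈5919/82⌉ = 73,  ⌈69/82⌉ = 1
#1s = 73 − 1 = 72


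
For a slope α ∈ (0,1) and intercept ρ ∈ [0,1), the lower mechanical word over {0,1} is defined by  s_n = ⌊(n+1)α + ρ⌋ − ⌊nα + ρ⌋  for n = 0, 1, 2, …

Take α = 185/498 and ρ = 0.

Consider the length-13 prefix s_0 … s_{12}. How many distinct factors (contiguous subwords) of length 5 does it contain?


t_n = ⌊(n·185)/498⌋ for n = 0 … 13:
  n=0…9: ⌊0/498⌋=0 ⌊185/498⌋=0 ⌊370/498⌋=0 ⌊555/498⌋=1 ⌊740/498⌋=1 ⌊925/498⌋=1 ⌊1110/498⌋=2 ⌊1295/498⌋=2 ⌊1480/498⌋=2 ⌊1665/498⌋=3
  n=10…13: ⌊1850/498⌋=3 ⌊2035/498⌋=4 ⌊2220/498⌋=4 ⌊2405/498⌋=4
s_n = t_(n+1) − t_n for n = 0 … 12 gives
prefix = 0010010010100
slide a length-5 window over [0..4] … [8..12] (9 windows); first occurrence of each distinct factor:
  [  0..  4] 00100
  [  1..  5] 01001
  [  2..  6] 10010
  [  6.. 10] 00101
  [  7.. 11] 01010
  [  8.. 12] 10100
  (the other 3 windows repeat one of these)
distinct factors: {00100, 00101, 01001, 01010, 10010, 10100}
count = 6  (Sturmian bound for length 5 is 6)

6


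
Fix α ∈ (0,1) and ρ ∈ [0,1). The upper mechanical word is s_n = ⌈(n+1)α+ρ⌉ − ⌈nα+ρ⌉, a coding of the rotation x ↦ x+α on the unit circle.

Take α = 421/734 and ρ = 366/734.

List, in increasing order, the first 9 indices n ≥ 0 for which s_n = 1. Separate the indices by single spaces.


n=0: ⌈787/734⌉−⌈366/734⌉ = 2−1 = 1  ← one
n=1: ⌈1208/734⌉−⌈787/734⌉ = 2−2 = 0
n=2: ⌈1629/734⌉−⌈1208/734⌉ = 3−2 = 1  ← one
n=3: ⌈2050/734⌉−⌈1629/734⌉ = 3−3 = 0
n=4: ⌈2471/734⌉−⌈2050/734⌉ = 4−3 = 1  ← one
n=5: ⌈2892/734⌉−⌈2471/734⌉ = 4−4 = 0
n=6: ⌈3313/734⌉−⌈2892/734⌉ = 5−4 = 1  ← one
n=7: ⌈3734/734⌉−⌈3313/734⌉ = 6−5 = 1  ← one
n=8: ⌈4155/734⌉−⌈3734/734⌉ = 6−6 = 0
n=9: ⌈4576/734⌉−⌈4155/734⌉ = 7−6 = 1  ← one
n=10: ⌈4997/734⌉−⌈4576/734⌉ = 7−7 = 0
n=11: ⌈5418/734⌉−⌈4997/734⌉ = 8−7 = 1  ← one
n=12: ⌈5839/734⌉−⌈5418/734⌉ = 8−8 = 0
n=13: ⌈6260/734⌉−⌈5839/734⌉ = 9−8 = 1  ← one
n=14: ⌈6681/734⌉−⌈6260/734⌉ = 10−9 = 1  ← one
positions of the first 9 ones: 0 2 4 6 7 9 11 13 14

0 2 4 6 7 9 11 13 14


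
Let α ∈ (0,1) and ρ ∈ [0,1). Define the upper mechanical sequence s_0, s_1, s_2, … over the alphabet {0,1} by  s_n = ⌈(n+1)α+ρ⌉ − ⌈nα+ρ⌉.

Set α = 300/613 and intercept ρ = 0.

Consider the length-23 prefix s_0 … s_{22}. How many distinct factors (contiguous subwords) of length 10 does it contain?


2

t_n = ⌈(n·300)/613⌉ for n = 0 … 23:
  n=0…9: ⌈0/613⌉=0 ⌈300/613⌉=1 ⌈600/613⌉=1 ⌈900/613⌉=2 ⌈1200/613⌉=2 ⌈1500/613⌉=3 ⌈1800/613⌉=3 ⌈2100/613⌉=4 ⌈2400/613⌉=4 ⌈2700/613⌉=5
  n=10…19: ⌈3000/613⌉=5 ⌈3300/613⌉=6 ⌈3600/613⌉=6 ⌈3900/613⌉=7 ⌈4200/613⌉=7 ⌈4500/613⌉=8 ⌈4800/613⌉=8 ⌈5100/613⌉=9 ⌈5400/613⌉=9 ⌈5700/613⌉=10
  n=20…23: ⌈6000/613⌉=10 ⌈6300/613⌉=11 ⌈6600/613⌉=11 ⌈6900/613⌉=12
s_n = t_(n+1) − t_n for n = 0 … 22 gives
prefix = 10101010101010101010101
slide a length-10 window over [0..9] … [13..22] (14 windows); first occurrence of each distinct factor:
  [  0..  9] 1010101010
  [  1.. 10] 0101010101
  (the other 12 windows repeat one of these)
distinct factors: {0101010101, 1010101010}
count = 2  (Sturmian bound for length 10 is 11)


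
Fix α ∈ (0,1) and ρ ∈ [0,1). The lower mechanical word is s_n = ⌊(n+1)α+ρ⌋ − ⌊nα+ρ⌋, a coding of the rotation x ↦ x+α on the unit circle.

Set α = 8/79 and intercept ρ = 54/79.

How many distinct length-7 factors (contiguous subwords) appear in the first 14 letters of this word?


7

t_n = ⌊(n·8+54)/79⌋ for n = 0 … 14:
  n=0…9: ⌊54/79⌋=0 ⌊62/79⌋=0 ⌊70/79⌋=0 ⌊78/79⌋=0 ⌊86/79⌋=1 ⌊94/79⌋=1 ⌊102/79⌋=1 ⌊110/79⌋=1 ⌊118/79⌋=1 ⌊126/79⌋=1
  n=10…14: ⌊134/79⌋=1 ⌊142/79⌋=1 ⌊150/79⌋=1 ⌊158/79⌋=2 ⌊166/79⌋=2
s_n = t_(n+1) − t_n for n = 0 … 13 gives
prefix = 00010000000010
slide a length-7 window over [0..6] … [7..13] (8 windows); first occurrence of each distinct factor:
  [  0..  6] 0001000
  [  1..  7] 0010000
  [  2..  8] 0100000
  [  3..  9] 1000000
  [  4.. 10] 0000000
  [  6.. 12] 0000001
  [  7.. 13] 0000010
  (the other 1 window repeats one of these)
distinct factors: {0000000, 0000001, 0000010, 0001000, 0010000, 0100000, 1000000}
count = 7  (Sturmian bound for length 7 is 8)


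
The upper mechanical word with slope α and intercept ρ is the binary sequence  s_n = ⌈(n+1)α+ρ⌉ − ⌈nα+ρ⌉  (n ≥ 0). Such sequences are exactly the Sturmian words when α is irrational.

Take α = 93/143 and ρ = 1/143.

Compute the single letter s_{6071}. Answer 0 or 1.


0

(n+1)α + ρ = (6072·93 + 1) / 143 = 564697/143
nα + ρ     = (6071·93 + 1) / 143 = 564604/143
⌈564697/143⌉ = 3949,  ⌈564604/143⌉ = 3949
s_{6071} = 3949 − 3949 = 0


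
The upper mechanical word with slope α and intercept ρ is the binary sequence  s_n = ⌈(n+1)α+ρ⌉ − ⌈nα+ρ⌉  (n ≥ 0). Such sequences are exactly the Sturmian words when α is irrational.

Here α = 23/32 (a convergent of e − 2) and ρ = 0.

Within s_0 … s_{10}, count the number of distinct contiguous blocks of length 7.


t_n = ⌈(n·23)/32⌉ for n = 0 … 11:
  n=0…9: ⌈0/32⌉=0 ⌈23/32⌉=1 ⌈46/32⌉=2 ⌈69/32⌉=3 ⌈92/32⌉=3 ⌈115/32⌉=4 ⌈138/32⌉=5 ⌈161/32⌉=6 ⌈184/32⌉=6 ⌈207/32⌉=7
  n=10…11: ⌈230/32⌉=8 ⌈253/32⌉=8
s_n = t_(n+1) − t_n for n = 0 … 10 gives
prefix = 11101110110
slide a length-7 window over [0..6] … [4..10] (5 windows); first occurrence of each distinct factor:
  [  0..  6] 1110111
  [  1..  7] 1101110
  [  2..  8] 1011101
  [  3..  9] 0111011
  [  4.. 10] 1110110
distinct factors: {0111011, 1011101, 1101110, 1110110, 1110111}
count = 5  (Sturmian bound for length 7 is 8)

5


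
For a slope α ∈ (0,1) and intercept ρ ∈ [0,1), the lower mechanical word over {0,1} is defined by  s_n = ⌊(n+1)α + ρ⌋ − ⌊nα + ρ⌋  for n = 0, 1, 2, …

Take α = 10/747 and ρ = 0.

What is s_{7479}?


0

(n+1)α + ρ = (7480·10) / 747 = 74800/747
nα + ρ     = (7479·10) / 747 = 74790/747
⌊74800/747⌋ = 100,  ⌊74790/747⌋ = 100
s_{7479} = 100 − 100 = 0


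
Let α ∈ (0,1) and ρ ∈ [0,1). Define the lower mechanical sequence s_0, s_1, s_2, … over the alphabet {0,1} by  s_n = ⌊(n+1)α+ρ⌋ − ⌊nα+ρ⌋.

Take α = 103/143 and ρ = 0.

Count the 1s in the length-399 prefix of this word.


287

#1s = Σ_{n=0}^{398} s_n = Σ_{n=0}^{398} (⌊(n+1)α+ρ⌋ − ⌊nα+ρ⌋)
the sum telescopes: every ⌊nα+ρ⌋ with 0 < n < 399 appears once with + and once with −, leaving ⌊399α+ρ⌋ − ⌊0·α+ρ⌋
399α + ρ = (399·103) / 143 = 41097/143
ρ = 0/143
⌊41097/143⌋ = 287,  ⌊0/143⌋ = 0
#1s = 287 − 0 = 287


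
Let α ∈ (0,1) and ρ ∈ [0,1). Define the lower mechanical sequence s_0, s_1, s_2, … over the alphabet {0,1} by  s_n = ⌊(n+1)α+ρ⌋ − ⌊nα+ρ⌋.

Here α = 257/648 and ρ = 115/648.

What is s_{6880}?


1

(n+1)α + ρ = (6881·257 + 115) / 648 = 1768532/648
nα + ρ     = (6880·257 + 115) / 648 = 1768275/648
⌊1768532/648⌋ = 2729,  ⌊1768275/648⌋ = 2728
s_{6880} = 2729 − 2728 = 1


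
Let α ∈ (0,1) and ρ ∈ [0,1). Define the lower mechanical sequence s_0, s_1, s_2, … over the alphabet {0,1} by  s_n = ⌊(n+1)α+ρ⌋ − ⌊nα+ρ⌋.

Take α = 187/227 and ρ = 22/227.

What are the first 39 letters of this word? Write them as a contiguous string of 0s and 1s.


n=0: ⌊(1·187+22)/227⌋ − ⌊(0·187+22)/227⌋ = ⌊209/227⌋ − ⌊22/227⌋ = 0 − 0 = 0
n=1: ⌊(2·187+22)/227⌋ − ⌊(1·187+22)/227⌋ = ⌊396/227⌋ − ⌊209/227⌋ = 1 − 0 = 1
n=2: ⌊(3·187+22)/227⌋ − ⌊(2·187+22)/227⌋ = ⌊583/227⌋ − ⌊396/227⌋ = 2 − 1 = 1
n=3: ⌊(4·187+22)/227⌋ − ⌊(3·187+22)/227⌋ = ⌊770/227⌋ − ⌊583/227⌋ = 3 − 2 = 1
n=4: ⌊(5·187+22)/227⌋ − ⌊(4·187+22)/227⌋ = ⌊957/227⌋ − ⌊770/227⌋ = 4 − 3 = 1
n=5: ⌊(6·187+22)/227⌋ − ⌊(5·187+22)/227⌋ = ⌊1144/227⌋ − ⌊957/227⌋ = 5 − 4 = 1
n=6: ⌊(7·187+22)/227⌋ − ⌊(6·187+22)/227⌋ = ⌊1331/227⌋ − ⌊1144/227⌋ = 5 − 5 = 0
n=7: ⌊(8·187+22)/227⌋ − ⌊(7·187+22)/227⌋ = ⌊1518/227⌋ − ⌊1331/227⌋ = 6 − 5 = 1
n=8: ⌊(9·187+22)/227⌋ − ⌊(8·187+22)/227⌋ = ⌊1705/227⌋ − ⌊1518/227⌋ = 7 − 6 = 1
n=9: ⌊(10·187+22)/227⌋ − ⌊(9·187+22)/227⌋ = ⌊1892/227⌋ − ⌊1705/227⌋ = 8 − 7 = 1
n=10: ⌊(11·187+22)/227⌋ − ⌊(10·187+22)/227⌋ = ⌊2079/227⌋ − ⌊1892/227⌋ = 9 − 8 = 1
n=11: ⌊(12·187+22)/227⌋ − ⌊(11·187+22)/227⌋ = ⌊2266/227⌋ − ⌊2079/227⌋ = 9 − 9 = 0
n=12: ⌊(13·187+22)/227⌋ − ⌊(12·187+22)/227⌋ = ⌊2453/227⌋ − ⌊2266/227⌋ = 10 − 9 = 1
n=13: ⌊(14·187+22)/227⌋ − ⌊(13·187+22)/227⌋ = ⌊2640/227⌋ − ⌊2453/227⌋ = 11 − 10 = 1
n=14: ⌊(15·187+22)/227⌋ − ⌊(14·187+22)/227⌋ = ⌊2827/227⌋ − ⌊2640/227⌋ = 12 − 11 = 1
n=15: ⌊(16·187+22)/227⌋ − ⌊(15·187+22)/227⌋ = ⌊3014/227⌋ − ⌊2827/227⌋ = 13 − 12 = 1
n=16: ⌊(17·187+22)/227⌋ − ⌊(16·187+22)/227⌋ = ⌊3201/227⌋ − ⌊3014/227⌋ = 14 − 13 = 1
n=17: ⌊(18·187+22)/227⌋ − ⌊(17·187+22)/227⌋ = ⌊3388/227⌋ − ⌊3201/227⌋ = 14 − 14 = 0
n=18: ⌊(19·187+22)/227⌋ − ⌊(18·187+22)/227⌋ = ⌊3575/227⌋ − ⌊3388/227⌋ = 15 − 14 = 1
n=19: ⌊(20·187+22)/227⌋ − ⌊(19·187+22)/227⌋ = ⌊3762/227⌋ − ⌊3575/227⌋ = 16 − 15 = 1
n=20: ⌊(21·187+22)/227⌋ − ⌊(20·187+22)/227⌋ = ⌊3949/227⌋ − ⌊3762/227⌋ = 17 − 16 = 1
n=21: ⌊(22·187+22)/227⌋ − ⌊(21·187+22)/227⌋ = ⌊4136/227⌋ − ⌊3949/227⌋ = 18 − 17 = 1
n=22: ⌊(23·187+22)/227⌋ − ⌊(22·187+22)/227⌋ = ⌊4323/227⌋ − ⌊4136/227⌋ = 19 − 18 = 1
n=23: ⌊(24·187+22)/227⌋ − ⌊(23·187+22)/227⌋ = ⌊4510/227⌋ − ⌊4323/227⌋ = 19 − 19 = 0
n=24: ⌊(25·187+22)/227⌋ − ⌊(24·187+22)/227⌋ = ⌊4697/227⌋ − ⌊4510/227⌋ = 20 − 19 = 1
n=25: ⌊(26·187+22)/227⌋ − ⌊(25·187+22)/227⌋ = ⌊4884/227⌋ − ⌊4697/227⌋ = 21 − 20 = 1
n=26: ⌊(27·187+22)/227⌋ − ⌊(26·187+22)/227⌋ = ⌊5071/227⌋ − ⌊4884/227⌋ = 22 − 21 = 1
n=27: ⌊(28·187+22)/227⌋ − ⌊(27·187+22)/227⌋ = ⌊5258/227⌋ − ⌊5071/227⌋ = 23 − 22 = 1
n=28: ⌊(29·187+22)/227⌋ − ⌊(28·187+22)/227⌋ = ⌊5445/227⌋ − ⌊5258/227⌋ = 23 − 23 = 0
n=29: ⌊(30·187+22)/227⌋ − ⌊(29·187+22)/227⌋ = ⌊5632/227⌋ − ⌊5445/227⌋ = 24 − 23 = 1
n=30: ⌊(31·187+22)/227⌋ − ⌊(30·187+22)/227⌋ = ⌊5819/227⌋ − ⌊5632/227⌋ = 25 − 24 = 1
n=31: ⌊(32·187+22)/227⌋ − ⌊(31·187+22)/227⌋ = ⌊6006/227⌋ − ⌊5819/227⌋ = 26 − 25 = 1
n=32: ⌊(33·187+22)/227⌋ − ⌊(32·187+22)/227⌋ = ⌊6193/227⌋ − ⌊6006/227⌋ = 27 − 26 = 1
n=33: ⌊(34·187+22)/227⌋ − ⌊(33·187+22)/227⌋ = ⌊6380/227⌋ − ⌊6193/227⌋ = 28 − 27 = 1
n=34: ⌊(35·187+22)/227⌋ − ⌊(34·187+22)/227⌋ = ⌊6567/227⌋ − ⌊6380/227⌋ = 28 − 28 = 0
n=35: ⌊(36·187+22)/227⌋ − ⌊(35·187+22)/227⌋ = ⌊6754/227⌋ − ⌊6567/227⌋ = 29 − 28 = 1
n=36: ⌊(37·187+22)/227⌋ − ⌊(36·187+22)/227⌋ = ⌊6941/227⌋ − ⌊6754/227⌋ = 30 − 29 = 1
n=37: ⌊(38·187+22)/227⌋ − ⌊(37·187+22)/227⌋ = ⌊7128/227⌋ − ⌊6941/227⌋ = 31 − 30 = 1
n=38: ⌊(39·187+22)/227⌋ − ⌊(38·187+22)/227⌋ = ⌊7315/227⌋ − ⌊7128/227⌋ = 32 − 31 = 1

011111011110111110111110111101111101111


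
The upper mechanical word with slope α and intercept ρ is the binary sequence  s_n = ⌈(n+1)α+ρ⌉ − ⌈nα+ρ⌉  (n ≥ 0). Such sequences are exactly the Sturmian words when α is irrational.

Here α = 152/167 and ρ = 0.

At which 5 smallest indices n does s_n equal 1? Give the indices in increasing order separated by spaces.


0 1 2 3 4

n=0: ⌈152/167⌉−⌈0/167⌉ = 1−0 = 1  ← one
n=1: ⌈304/167⌉−⌈152/167⌉ = 2−1 = 1  ← one
n=2: ⌈456/167⌉−⌈304/167⌉ = 3−2 = 1  ← one
n=3: ⌈608/167⌉−⌈456/167⌉ = 4−3 = 1  ← one
n=4: ⌈760/167⌉−⌈608/167⌉ = 5−4 = 1  ← one
positions of the first 5 ones: 0 1 2 3 4


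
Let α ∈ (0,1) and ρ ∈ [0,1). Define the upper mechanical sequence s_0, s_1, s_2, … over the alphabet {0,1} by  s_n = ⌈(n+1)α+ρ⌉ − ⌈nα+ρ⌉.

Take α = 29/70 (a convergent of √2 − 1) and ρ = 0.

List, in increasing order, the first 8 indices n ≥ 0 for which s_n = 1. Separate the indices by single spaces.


n=0: ⌈29/70⌉−⌈0/70⌉ = 1−0 = 1  ← one
n=1: ⌈58/70⌉−⌈29/70⌉ = 1−1 = 0
n=2: ⌈87/70⌉−⌈58/70⌉ = 2−1 = 1  ← one
n=3: ⌈116/70⌉−⌈87/70⌉ = 2−2 = 0
n=4: ⌈145/70⌉−⌈116/70⌉ = 3−2 = 1  ← one
n=5: ⌈174/70⌉−⌈145/70⌉ = 3−3 = 0
n=6: ⌈203/70⌉−⌈174/70⌉ = 3−3 = 0
n=7: ⌈232/70⌉−⌈203/70⌉ = 4−3 = 1  ← one
n=8: ⌈261/70⌉−⌈232/70⌉ = 4−4 = 0
n=9: ⌈290/70⌉−⌈261/70⌉ = 5−4 = 1  ← one
n=10: ⌈319/70⌉−⌈290/70⌉ = 5−5 = 0
n=11: ⌈348/70⌉−⌈319/70⌉ = 5−5 = 0
n=12: ⌈377/70⌉−⌈348/70⌉ = 6−5 = 1  ← one
n=13: ⌈406/70⌉−⌈377/70⌉ = 6−6 = 0
n=14: ⌈435/70⌉−⌈406/70⌉ = 7−6 = 1  ← one
n=15: ⌈464/70⌉−⌈435/70⌉ = 7−7 = 0
n=16: ⌈493/70⌉−⌈464/70⌉ = 8−7 = 1  ← one
positions of the first 8 ones: 0 2 4 7 9 12 14 16

0 2 4 7 9 12 14 16


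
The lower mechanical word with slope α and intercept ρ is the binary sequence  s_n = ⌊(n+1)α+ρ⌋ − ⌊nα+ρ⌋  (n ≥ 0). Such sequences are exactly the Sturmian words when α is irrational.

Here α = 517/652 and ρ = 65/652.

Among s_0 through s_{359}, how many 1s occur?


285

#1s = Σ_{n=0}^{359} s_n = Σ_{n=0}^{359} (⌊(n+1)α+ρ⌋ − ⌊nα+ρ⌋)
the sum telescopes: every ⌊nα+ρ⌋ with 0 < n < 360 appears once with + and once with −, leaving ⌊360α+ρ⌋ − ⌊0·α+ρ⌋
360α + ρ = (360·517 + 65) / 652 = 186185/652
ρ = 65/652
⌊186185/652⌋ = 285,  ⌊65/652⌋ = 0
#1s = 285 − 0 = 285


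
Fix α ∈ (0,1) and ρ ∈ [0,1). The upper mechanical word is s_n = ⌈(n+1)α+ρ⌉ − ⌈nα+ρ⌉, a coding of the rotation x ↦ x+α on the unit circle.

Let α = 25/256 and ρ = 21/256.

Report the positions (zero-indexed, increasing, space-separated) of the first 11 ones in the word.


n=0: ⌈46/256⌉−⌈21/256⌉ = 1−1 = 0
n=1: ⌈71/256⌉−⌈46/256⌉ = 1−1 = 0
  …
n=9: ⌈271/256⌉−⌈246/256⌉ = 2−1 = 1  ← one
n=10: ⌈296/256⌉−⌈271/256⌉ = 2−2 = 0
n=11: ⌈321/256⌉−⌈296/256⌉ = 2−2 = 0
  …
n=19: ⌈521/256⌉−⌈496/256⌉ = 3−2 = 1  ← one
n=20: ⌈546/256⌉−⌈521/256⌉ = 3−3 = 0
n=21: ⌈571/256⌉−⌈546/256⌉ = 3−3 = 0
  …
n=29: ⌈771/256⌉−⌈746/256⌉ = 4−3 = 1  ← one
n=30: ⌈796/256⌉−⌈771/256⌉ = 4−4 = 0
n=31: ⌈821/256⌉−⌈796/256⌉ = 4−4 = 0
  …
n=40: ⌈1046/256⌉−⌈1021/256⌉ = 5−4 = 1  ← one
n=41: ⌈1071/256⌉−⌈1046/256⌉ = 5−5 = 0
n=42: ⌈1096/256⌉−⌈1071/256⌉ = 5−5 = 0
  …
n=50: ⌈1296/256⌉−⌈1271/256⌉ = 6−5 = 1  ← one
n=51: ⌈1321/256⌉−⌈1296/256⌉ = 6−6 = 0
n=52: ⌈1346/256⌉−⌈1321/256⌉ = 6−6 = 0
  …
n=60: ⌈1546/256⌉−⌈1521/256⌉ = 7−6 = 1  ← one
n=61: ⌈1571/256⌉−⌈1546/256⌉ = 7−7 = 0
n=62: ⌈1596/256⌉−⌈1571/256⌉ = 7−7 = 0
  …
n=70: ⌈1796/256⌉−⌈1771/256⌉ = 8−7 = 1  ← one
n=71: ⌈1821/256⌉−⌈1796/256⌉ = 8−8 = 0
n=72: ⌈1846/256⌉−⌈1821/256⌉ = 8−8 = 0
  …
n=81: ⌈2071/256⌉−⌈2046/256⌉ = 9−8 = 1  ← one
n=82: ⌈2096/256⌉−⌈2071/256⌉ = 9−9 = 0
n=83: ⌈2121/256⌉−⌈2096/256⌉ = 9−9 = 0
  …
n=91: ⌈2321/256⌉−⌈2296/256⌉ = 10−9 = 1  ← one
n=92: ⌈2346/256⌉−⌈2321/256⌉ = 10−10 = 0
n=93: ⌈2371/256⌉−⌈2346/256⌉ = 10−10 = 0
  …
n=101: ⌈2571/256⌉−⌈2546/256⌉ = 11−10 = 1  ← one
n=102: ⌈2596/256⌉−⌈2571/256⌉ = 11−11 = 0
n=103: ⌈2621/256⌉−⌈2596/256⌉ = 11−11 = 0
  …
n=111: ⌈2821/256⌉−⌈2796/256⌉ = 12−11 = 1  ← one
positions of the first 11 ones: 9 19 29 40 50 60 70 81 91 101 111

9 19 29 40 50 60 70 81 91 101 111


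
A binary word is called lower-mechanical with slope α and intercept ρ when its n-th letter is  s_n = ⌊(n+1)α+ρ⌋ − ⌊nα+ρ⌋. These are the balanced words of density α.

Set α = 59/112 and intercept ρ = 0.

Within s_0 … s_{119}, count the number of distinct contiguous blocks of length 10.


t_n = ⌊(n·59)/112⌋ for n = 0 … 120:
  n=0…9: ⌊0/112⌋=0 ⌊59/112⌋=0 ⌊118/112⌋=1 ⌊177/112⌋=1 ⌊236/112⌋=2 ⌊295/112⌋=2 ⌊354/112⌋=3 ⌊413/112⌋=3 ⌊472/112⌋=4 ⌊531/112⌋=4
  n=10…19: ⌊590/112⌋=5 ⌊649/112⌋=5 ⌊708/112⌋=6 ⌊767/112⌋=6 ⌊826/112⌋=7 ⌊885/112⌋=7 ⌊944/112⌋=8 ⌊1003/112⌋=8 ⌊1062/112⌋=9 ⌊1121/112⌋=10
  n=20…29: ⌊1180/112⌋=10 ⌊1239/112⌋=11 ⌊1298/112⌋=11 ⌊1357/112⌋=12 ⌊1416/112⌋=12 ⌊1475/112⌋=13 ⌊1534/112⌋=13 ⌊1593/112⌋=14 ⌊1652/112⌋=14 ⌊1711/112⌋=15
  n=30…39: ⌊1770/112⌋=15 ⌊1829/112⌋=16 ⌊1888/112⌋=16 ⌊1947/112⌋=17 ⌊2006/112⌋=17 ⌊2065/112⌋=18 ⌊2124/112⌋=18 ⌊2183/112⌋=19 ⌊2242/112⌋=20 ⌊2301/112⌋=20
  n=40…49: ⌊2360/112⌋=21 ⌊2419/112⌋=21 ⌊2478/112⌋=22 ⌊2537/112⌋=22 ⌊2596/112⌋=23 ⌊2655/112⌋=23 ⌊2714/112⌋=24 ⌊2773/112⌋=24 ⌊2832/112⌋=25 ⌊2891/112⌋=25
  n=50…59: ⌊2950/112⌋=26 ⌊3009/112⌋=26 ⌊3068/112⌋=27 ⌊3127/112⌋=27 ⌊3186/112⌋=28 ⌊3245/112⌋=28 ⌊3304/112⌋=29 ⌊3363/112⌋=30 ⌊3422/112⌋=30 ⌊3481/112⌋=31
  n=60…69: ⌊3540/112⌋=31 ⌊3599/112⌋=32 ⌊3658/112⌋=32 ⌊3717/112⌋=33 ⌊3776/112⌋=33 ⌊3835/112⌋=34 ⌊3894/112⌋=34 ⌊3953/112⌋=35 ⌊4012/112⌋=35 ⌊4071/112⌋=36
  n=70…79: ⌊4130/112⌋=36 ⌊4189/112⌋=37 ⌊4248/112⌋=37 ⌊4307/112⌋=38 ⌊4366/112⌋=38 ⌊4425/112⌋=39 ⌊4484/112⌋=40 ⌊4543/112⌋=40 ⌊4602/112⌋=41 ⌊4661/112⌋=41
  n=80…89: ⌊4720/112⌋=42 ⌊4779/112⌋=42 ⌊4838/112⌋=43 ⌊4897/112⌋=43 ⌊4956/112⌋=44 ⌊5015/112⌋=44 ⌊5074/112⌋=45 ⌊5133/112⌋=45 ⌊5192/112⌋=46 ⌊5251/112⌋=46
  n=90…99: ⌊5310/112⌋=47 ⌊5369/112⌋=47 ⌊5428/112⌋=48 ⌊5487/112⌋=48 ⌊5546/112⌋=49 ⌊5605/112⌋=50 ⌊5664/112⌋=50 ⌊5723/112⌋=51 ⌊5782/112⌋=51 ⌊5841/112⌋=52
  n=100…109: ⌊5900/112⌋=52 ⌊5959/112⌋=53 ⌊6018/112⌋=53 ⌊6077/112⌋=54 ⌊6136/112⌋=54 ⌊6195/112⌋=55 ⌊6254/112⌋=55 ⌊6313/112⌋=56 ⌊6372/112⌋=56 ⌊6431/112⌋=57
  n=110…119: ⌊6490/112⌋=57 ⌊6549/112⌋=58 ⌊6608/112⌋=59 ⌊6667/112⌋=59 ⌊6726/112⌋=60 ⌊6785/112⌋=60 ⌊6844/112⌋=61 ⌊6903/112⌋=61 ⌊6962/112⌋=62 ⌊7021/112⌋=62
  n=120: ⌊7080/112⌋=63
s_n = t_(n+1) − t_n for n = 0 … 119 gives
prefix = 010101010101010101101010101010101010110101010101010101011010101010101010101101010101010101010110101010101010101101010101
slide a length-10 window over [0..9] … [110..119] (111 windows); first occurrence of each distinct factor:
  [  0..  9] 0101010101
  [  1.. 10] 1010101010
  [  9.. 18] 1010101011
  [ 10.. 19] 0101010110
  [ 11.. 20] 1010101101
  [ 12.. 21] 0101011010
  [ 13.. 22] 1010110101
  [ 14.. 23] 0101101010
  [ 15.. 24] 1011010101
  [ 16.. 25] 0110101010
  [ 17.. 26] 1101010101
  (the other 100 windows repeat one of these)
distinct factors: {0101010101, 0101010110, 0101011010, 0101101010, 0110101010, 1010101010, 1010101011, 1010101101, 1010110101, 1011010101, 1101010101}
count = 11  (Sturmian bound for length 10 is 11)

11


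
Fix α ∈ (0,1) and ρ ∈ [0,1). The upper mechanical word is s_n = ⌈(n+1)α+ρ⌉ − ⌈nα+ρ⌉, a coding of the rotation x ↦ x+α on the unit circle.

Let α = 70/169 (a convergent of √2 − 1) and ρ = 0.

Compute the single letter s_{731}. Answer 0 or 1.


1

(n+1)α + ρ = (732·70) / 169 = 51240/169
nα + ρ     = (731·70) / 169 = 51170/169
⌈51240/169⌉ = 304,  ⌈51170/169⌉ = 303
s_{731} = 304 − 303 = 1


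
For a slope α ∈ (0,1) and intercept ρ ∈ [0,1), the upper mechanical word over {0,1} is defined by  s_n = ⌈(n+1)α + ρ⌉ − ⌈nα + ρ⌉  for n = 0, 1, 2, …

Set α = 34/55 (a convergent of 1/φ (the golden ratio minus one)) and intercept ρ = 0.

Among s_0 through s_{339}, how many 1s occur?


#1s = Σ_{n=0}^{339} s_n = Σ_{n=0}^{339} (⌈(n+1)α+ρ⌉ − ⌈nα+ρ⌉)
the sum telescopes: every ⌈nα+ρ⌉ with 0 < n < 340 appears once with + and once with −, leaving ⌈340α+ρ⌉ − ⌈0·α+ρ⌉
340α + ρ = (340·34) / 55 = 11560/55
ρ = 0/55
⌈11560/55⌉ = 211,  ⌈0/55⌉ = 0
#1s = 211 − 0 = 211

211


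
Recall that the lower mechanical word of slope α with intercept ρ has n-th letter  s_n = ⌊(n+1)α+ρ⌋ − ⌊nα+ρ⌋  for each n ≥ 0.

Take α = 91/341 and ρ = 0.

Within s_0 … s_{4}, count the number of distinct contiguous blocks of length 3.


3

t_n = ⌊(n·91)/341⌋ for n = 0 … 5:
  n=0…5: ⌊0/341⌋=0 ⌊91/341⌋=0 ⌊182/341⌋=0 ⌊273/341⌋=0 ⌊364/341⌋=1 ⌊455/341⌋=1
s_n = t_(n+1) − t_n for n = 0 … 4 gives
prefix = 00010
slide a length-3 window over [0..2] … [2..4] (3 windows); first occurrence of each distinct factor:
  [  0..  2] 000
  [  1..  3] 001
  [  2..  4] 010
distinct factors: {000, 001, 010}
count = 3  (Sturmian bound for length 3 is 4)


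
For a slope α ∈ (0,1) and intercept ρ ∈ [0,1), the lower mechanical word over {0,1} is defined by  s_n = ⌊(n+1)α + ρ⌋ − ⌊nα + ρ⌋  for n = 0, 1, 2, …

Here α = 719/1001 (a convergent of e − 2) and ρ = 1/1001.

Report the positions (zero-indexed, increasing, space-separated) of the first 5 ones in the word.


n=0: ⌊720/1001⌋−⌊1/1001⌋ = 0−0 = 0
n=1: ⌊1439/1001⌋−⌊720/1001⌋ = 1−0 = 1  ← one
n=2: ⌊2158/1001⌋−⌊1439/1001⌋ = 2−1 = 1  ← one
n=3: ⌊2877/1001⌋−⌊2158/1001⌋ = 2−2 = 0
n=4: ⌊3596/1001⌋−⌊2877/1001⌋ = 3−2 = 1  ← one
n=5: ⌊4315/1001⌋−⌊3596/1001⌋ = 4−3 = 1  ← one
n=6: ⌊5034/1001⌋−⌊4315/1001⌋ = 5−4 = 1  ← one
positions of the first 5 ones: 1 2 4 5 6

1 2 4 5 6
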